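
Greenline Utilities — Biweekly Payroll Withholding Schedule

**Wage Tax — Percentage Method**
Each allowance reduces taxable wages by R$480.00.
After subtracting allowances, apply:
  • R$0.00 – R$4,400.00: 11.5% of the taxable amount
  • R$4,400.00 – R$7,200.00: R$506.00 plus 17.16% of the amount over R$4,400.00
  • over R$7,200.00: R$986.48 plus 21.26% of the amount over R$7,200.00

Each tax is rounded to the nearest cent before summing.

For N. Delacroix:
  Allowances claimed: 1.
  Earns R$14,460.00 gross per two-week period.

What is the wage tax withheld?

R$2,427.91

Wage Tax: taxable = R$14,460.00 − 1×R$480.00 = R$13,980.00
  R$986.48 + 21.26% × (R$13,980.00 − R$7,200.00) = R$986.48 + 21.26% × R$6,780.00 = R$2,427.91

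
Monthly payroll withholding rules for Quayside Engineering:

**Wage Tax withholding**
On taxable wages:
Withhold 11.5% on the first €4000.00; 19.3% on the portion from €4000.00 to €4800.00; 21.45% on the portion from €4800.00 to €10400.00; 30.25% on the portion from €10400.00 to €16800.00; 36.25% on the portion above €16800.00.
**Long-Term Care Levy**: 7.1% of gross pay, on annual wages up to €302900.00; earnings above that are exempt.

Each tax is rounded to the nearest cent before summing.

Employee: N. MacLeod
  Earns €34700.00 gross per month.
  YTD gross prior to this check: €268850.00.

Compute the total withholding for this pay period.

€12657.90

Wage Tax: taxable = €34700.00
  €3751.60 + 36.25% × (€34700.00 − €16800.00) = €3751.60 + 36.25% × €17900.00 = €10240.35
Long-Term Care Levy: cap €302900.00 − YTD €268850.00 = €34050.00 subject; 7.1% × €34050.00 = €2417.55
Total: €10240.35 + €2417.55 = €12657.90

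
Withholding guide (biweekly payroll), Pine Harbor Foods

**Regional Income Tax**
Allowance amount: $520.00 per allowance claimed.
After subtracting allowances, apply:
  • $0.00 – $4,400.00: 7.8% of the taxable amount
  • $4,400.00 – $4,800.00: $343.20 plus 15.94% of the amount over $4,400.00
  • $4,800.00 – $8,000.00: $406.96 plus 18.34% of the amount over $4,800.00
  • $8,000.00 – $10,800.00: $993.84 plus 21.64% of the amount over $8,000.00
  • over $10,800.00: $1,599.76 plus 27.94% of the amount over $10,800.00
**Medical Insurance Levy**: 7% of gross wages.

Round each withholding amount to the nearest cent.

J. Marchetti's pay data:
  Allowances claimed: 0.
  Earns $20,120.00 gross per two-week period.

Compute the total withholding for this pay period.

$5,612.17

Regional Income Tax: taxable = $20,120.00
  $1,599.76 + 27.94% × ($20,120.00 − $10,800.00) = $1,599.76 + 27.94% × $9,320.00 = $4,203.77
Medical Insurance Levy: 7% × $20,120.00 = $1,408.40
Total: $4,203.77 + $1,408.40 = $5,612.17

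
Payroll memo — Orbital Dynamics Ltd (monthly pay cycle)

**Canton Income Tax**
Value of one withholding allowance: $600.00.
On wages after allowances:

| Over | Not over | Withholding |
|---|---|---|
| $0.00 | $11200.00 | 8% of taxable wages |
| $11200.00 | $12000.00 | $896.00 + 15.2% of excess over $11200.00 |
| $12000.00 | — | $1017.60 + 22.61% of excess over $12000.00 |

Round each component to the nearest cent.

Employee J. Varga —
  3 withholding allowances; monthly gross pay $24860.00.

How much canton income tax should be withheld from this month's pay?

$3518.27

Canton Income Tax: taxable = $24860.00 − 3×$600.00 = $23060.00
  $1017.60 + 22.61% × ($23060.00 − $12000.00) = $1017.60 + 22.61% × $11060.00 = $3518.27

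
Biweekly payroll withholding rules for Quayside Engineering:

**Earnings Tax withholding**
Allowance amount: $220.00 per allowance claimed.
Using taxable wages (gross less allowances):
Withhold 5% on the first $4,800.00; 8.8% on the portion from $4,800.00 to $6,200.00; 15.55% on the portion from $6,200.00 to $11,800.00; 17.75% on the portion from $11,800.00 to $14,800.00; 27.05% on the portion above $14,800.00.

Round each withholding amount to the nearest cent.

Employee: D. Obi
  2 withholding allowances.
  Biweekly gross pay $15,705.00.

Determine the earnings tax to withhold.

$1,892.28

Earnings Tax: taxable = $15,705.00 − 2×$220.00 = $15,265.00
  $1,766.50 + 27.05% × ($15,265.00 − $14,800.00) = $1,766.50 + 27.05% × $465.00 = $1,892.28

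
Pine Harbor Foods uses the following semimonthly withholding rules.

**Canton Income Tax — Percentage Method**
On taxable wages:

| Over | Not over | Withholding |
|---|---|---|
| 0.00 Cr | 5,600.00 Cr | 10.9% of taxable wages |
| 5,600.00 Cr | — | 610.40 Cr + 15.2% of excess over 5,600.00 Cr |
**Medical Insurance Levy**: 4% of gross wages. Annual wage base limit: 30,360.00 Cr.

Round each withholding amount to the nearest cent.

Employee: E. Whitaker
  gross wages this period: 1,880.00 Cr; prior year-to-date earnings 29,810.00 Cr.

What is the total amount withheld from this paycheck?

Canton Income Tax: taxable = 1,880.00 Cr
  10.9% × 1,880.00 Cr = 204.92 Cr
Medical Insurance Levy: cap 30,360.00 Cr − YTD 29,810.00 Cr = 550.00 Cr subject; 4% × 550.00 Cr = 22.00 Cr
Total: 204.92 Cr + 22.00 Cr = 226.92 Cr

226.92 Cr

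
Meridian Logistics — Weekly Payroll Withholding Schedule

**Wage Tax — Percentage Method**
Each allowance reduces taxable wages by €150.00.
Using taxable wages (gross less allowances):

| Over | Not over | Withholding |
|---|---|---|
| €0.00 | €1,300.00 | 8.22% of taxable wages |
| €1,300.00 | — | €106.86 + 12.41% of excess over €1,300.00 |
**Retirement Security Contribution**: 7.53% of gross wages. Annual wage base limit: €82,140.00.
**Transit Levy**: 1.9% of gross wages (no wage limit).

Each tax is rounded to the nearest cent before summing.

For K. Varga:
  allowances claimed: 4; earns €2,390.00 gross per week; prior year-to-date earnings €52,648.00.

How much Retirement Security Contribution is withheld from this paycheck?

Retirement Security Contribution: 7.53% × €2,390.00 = €179.97

€179.97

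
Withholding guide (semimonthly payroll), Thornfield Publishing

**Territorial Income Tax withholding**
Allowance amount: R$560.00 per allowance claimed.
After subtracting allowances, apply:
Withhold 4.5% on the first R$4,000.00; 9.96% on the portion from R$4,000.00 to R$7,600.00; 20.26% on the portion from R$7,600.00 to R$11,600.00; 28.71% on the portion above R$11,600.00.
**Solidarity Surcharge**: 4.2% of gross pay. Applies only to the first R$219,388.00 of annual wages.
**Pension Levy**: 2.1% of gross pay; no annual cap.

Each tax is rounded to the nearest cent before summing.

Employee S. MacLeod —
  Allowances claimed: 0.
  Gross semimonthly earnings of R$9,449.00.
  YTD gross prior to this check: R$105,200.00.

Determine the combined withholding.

R$1,508.46

Territorial Income Tax: taxable = R$9,449.00
  R$538.56 + 20.26% × (R$9,449.00 − R$7,600.00) = R$538.56 + 20.26% × R$1,849.00 = R$913.17
Solidarity Surcharge: 4.2% × R$9,449.00 = R$396.86
Pension Levy: 2.1% × R$9,449.00 = R$198.43
Total: R$913.17 + R$396.86 + R$198.43 = R$1,508.46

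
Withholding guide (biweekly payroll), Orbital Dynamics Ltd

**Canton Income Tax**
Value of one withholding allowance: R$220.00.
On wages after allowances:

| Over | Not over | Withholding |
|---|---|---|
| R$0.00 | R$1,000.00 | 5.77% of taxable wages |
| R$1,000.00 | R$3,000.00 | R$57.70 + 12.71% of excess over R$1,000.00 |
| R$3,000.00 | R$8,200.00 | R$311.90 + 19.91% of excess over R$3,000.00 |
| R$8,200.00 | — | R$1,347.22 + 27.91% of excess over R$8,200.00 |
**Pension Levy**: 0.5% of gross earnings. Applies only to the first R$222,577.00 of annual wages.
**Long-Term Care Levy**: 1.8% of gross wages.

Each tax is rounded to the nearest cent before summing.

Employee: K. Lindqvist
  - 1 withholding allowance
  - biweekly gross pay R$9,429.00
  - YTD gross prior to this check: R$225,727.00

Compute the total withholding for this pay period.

Canton Income Tax: taxable = R$9,429.00 − 1×R$220.00 = R$9,209.00
  R$1,347.22 + 27.91% × (R$9,209.00 − R$8,200.00) = R$1,347.22 + 27.91% × R$1,009.00 = R$1,628.83
Pension Levy: YTD R$225,727.00 ≥ cap R$222,577.00 → R$0.00
Long-Term Care Levy: 1.8% × R$9,429.00 = R$169.72
Total: R$1,628.83 + R$0.00 + R$169.72 = R$1,798.55

R$1,798.55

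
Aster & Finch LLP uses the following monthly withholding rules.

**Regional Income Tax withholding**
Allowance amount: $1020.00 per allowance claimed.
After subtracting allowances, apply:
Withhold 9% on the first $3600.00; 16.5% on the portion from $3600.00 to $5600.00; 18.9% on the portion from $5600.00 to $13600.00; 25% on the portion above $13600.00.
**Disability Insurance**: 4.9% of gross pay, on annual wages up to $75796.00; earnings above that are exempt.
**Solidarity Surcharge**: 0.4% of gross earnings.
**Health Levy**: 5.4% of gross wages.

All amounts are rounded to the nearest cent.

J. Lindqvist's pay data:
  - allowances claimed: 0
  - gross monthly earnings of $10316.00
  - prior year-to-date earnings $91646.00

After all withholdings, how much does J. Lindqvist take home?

$8172.36

Regional Income Tax: taxable = $10316.00
  $654.00 + 18.9% × ($10316.00 − $5600.00) = $654.00 + 18.9% × $4716.00 = $1545.32
Disability Insurance: YTD $91646.00 ≥ cap $75796.00 → $0.00
Solidarity Surcharge: 0.4% × $10316.00 = $41.26
Health Levy: 5.4% × $10316.00 = $557.06
Total withheld: $1545.32 + $0.00 + $41.26 + $557.06 = $2143.64
Net pay: $10316.00 − $2143.64 = $8172.36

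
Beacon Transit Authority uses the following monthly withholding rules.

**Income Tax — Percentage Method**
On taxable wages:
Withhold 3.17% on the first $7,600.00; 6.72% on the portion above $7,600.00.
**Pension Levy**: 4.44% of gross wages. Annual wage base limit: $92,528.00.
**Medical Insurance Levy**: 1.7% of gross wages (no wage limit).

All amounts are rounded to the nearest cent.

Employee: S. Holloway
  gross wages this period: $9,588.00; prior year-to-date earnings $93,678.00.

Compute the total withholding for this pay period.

Income Tax: taxable = $9,588.00
  $240.92 + 6.72% × ($9,588.00 − $7,600.00) = $240.92 + 6.72% × $1,988.00 = $374.51
Pension Levy: YTD $93,678.00 ≥ cap $92,528.00 → $0.00
Medical Insurance Levy: 1.7% × $9,588.00 = $163.00
Total: $374.51 + $0.00 + $163.00 = $537.51

$537.51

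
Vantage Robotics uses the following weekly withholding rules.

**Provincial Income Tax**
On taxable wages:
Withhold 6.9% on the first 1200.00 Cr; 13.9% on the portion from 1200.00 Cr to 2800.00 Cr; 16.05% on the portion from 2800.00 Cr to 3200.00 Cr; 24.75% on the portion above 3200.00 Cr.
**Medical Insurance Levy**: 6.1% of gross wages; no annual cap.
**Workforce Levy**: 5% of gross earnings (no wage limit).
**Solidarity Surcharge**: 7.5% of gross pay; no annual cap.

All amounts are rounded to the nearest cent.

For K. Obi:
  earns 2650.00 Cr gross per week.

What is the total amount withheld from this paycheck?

Provincial Income Tax: taxable = 2650.00 Cr
  82.80 Cr + 13.9% × (2650.00 Cr − 1200.00 Cr) = 82.80 Cr + 13.9% × 1450.00 Cr = 284.35 Cr
Medical Insurance Levy: 6.1% × 2650.00 Cr = 161.65 Cr
Workforce Levy: 5% × 2650.00 Cr = 132.50 Cr
Solidarity Surcharge: 7.5% × 2650.00 Cr = 198.75 Cr
Total: 284.35 Cr + 161.65 Cr + 132.50 Cr + 198.75 Cr = 777.25 Cr

777.25 Cr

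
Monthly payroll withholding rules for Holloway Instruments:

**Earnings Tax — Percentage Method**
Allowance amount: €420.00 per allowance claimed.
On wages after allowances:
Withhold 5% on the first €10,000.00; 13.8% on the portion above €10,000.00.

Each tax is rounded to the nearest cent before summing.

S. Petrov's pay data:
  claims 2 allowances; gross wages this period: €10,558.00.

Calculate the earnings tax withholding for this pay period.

Earnings Tax: taxable = €10,558.00 − 2×€420.00 = €9,718.00
  5% × €9,718.00 = €485.90

€485.90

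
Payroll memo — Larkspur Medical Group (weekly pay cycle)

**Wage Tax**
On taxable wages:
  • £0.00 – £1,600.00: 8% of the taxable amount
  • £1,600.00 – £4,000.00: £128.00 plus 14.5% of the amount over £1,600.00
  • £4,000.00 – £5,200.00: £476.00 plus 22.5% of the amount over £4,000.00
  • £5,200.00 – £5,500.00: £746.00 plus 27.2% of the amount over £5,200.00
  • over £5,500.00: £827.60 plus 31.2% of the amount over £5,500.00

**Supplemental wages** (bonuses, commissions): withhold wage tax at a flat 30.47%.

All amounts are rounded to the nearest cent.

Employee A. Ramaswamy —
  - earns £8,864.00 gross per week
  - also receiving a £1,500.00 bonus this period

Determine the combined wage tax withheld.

Wage Tax: taxable = £8,864.00
  £827.60 + 31.2% × (£8,864.00 − £5,500.00) = £827.60 + 31.2% × £3,364.00 = £1,877.17
Supplemental (30.47% flat on bonus): 30.47% × £1,500.00 = £457.05
Total wage tax: £1,877.17 + £457.05 = £2,334.22

£2,334.22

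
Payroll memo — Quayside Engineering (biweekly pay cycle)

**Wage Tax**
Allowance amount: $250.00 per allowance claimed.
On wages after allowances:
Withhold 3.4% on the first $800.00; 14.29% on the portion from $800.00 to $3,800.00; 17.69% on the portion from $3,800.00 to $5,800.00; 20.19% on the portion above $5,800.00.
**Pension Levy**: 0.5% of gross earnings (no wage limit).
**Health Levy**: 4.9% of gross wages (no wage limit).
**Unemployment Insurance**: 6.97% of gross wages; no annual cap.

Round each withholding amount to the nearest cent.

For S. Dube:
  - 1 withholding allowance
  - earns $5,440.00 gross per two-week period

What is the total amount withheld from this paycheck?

Wage Tax: taxable = $5,440.00 − 1×$250.00 = $5,190.00
  $455.90 + 17.69% × ($5,190.00 − $3,800.00) = $455.90 + 17.69% × $1,390.00 = $701.79
Pension Levy: 0.5% × $5,440.00 = $27.20
Health Levy: 4.9% × $5,440.00 = $266.56
Unemployment Insurance: 6.97% × $5,440.00 = $379.17
Total: $701.79 + $27.20 + $266.56 + $379.17 = $1,374.72

$1,374.72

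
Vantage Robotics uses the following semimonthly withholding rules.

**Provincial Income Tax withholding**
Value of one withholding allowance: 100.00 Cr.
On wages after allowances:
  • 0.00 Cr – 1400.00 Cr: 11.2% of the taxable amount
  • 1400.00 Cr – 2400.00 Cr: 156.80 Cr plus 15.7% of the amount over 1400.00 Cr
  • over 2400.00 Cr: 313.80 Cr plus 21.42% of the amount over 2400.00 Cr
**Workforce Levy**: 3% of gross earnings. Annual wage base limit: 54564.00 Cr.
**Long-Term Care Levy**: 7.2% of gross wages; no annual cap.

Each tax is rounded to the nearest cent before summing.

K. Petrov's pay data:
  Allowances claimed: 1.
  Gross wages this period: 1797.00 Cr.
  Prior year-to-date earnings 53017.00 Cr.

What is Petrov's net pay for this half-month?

Provincial Income Tax: taxable = 1797.00 Cr − 1×100.00 Cr = 1697.00 Cr
  156.80 Cr + 15.7% × (1697.00 Cr − 1400.00 Cr) = 156.80 Cr + 15.7% × 297.00 Cr = 203.43 Cr
Workforce Levy: cap 54564.00 Cr − YTD 53017.00 Cr = 1547.00 Cr subject; 3% × 1547.00 Cr = 46.41 Cr
Long-Term Care Levy: 7.2% × 1797.00 Cr = 129.38 Cr
Total withheld: 203.43 Cr + 46.41 Cr + 129.38 Cr = 379.22 Cr
Net pay: 1797.00 Cr − 379.22 Cr = 1417.78 Cr

1417.78 Cr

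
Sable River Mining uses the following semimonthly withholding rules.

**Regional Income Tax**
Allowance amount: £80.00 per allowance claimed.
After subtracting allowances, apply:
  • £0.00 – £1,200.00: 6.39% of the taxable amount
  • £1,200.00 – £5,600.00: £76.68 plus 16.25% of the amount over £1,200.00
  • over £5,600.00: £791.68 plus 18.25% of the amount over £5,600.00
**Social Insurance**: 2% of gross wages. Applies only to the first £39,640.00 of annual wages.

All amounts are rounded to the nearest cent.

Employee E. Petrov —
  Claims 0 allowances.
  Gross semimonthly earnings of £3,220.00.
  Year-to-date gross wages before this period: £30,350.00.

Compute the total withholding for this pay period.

£469.33

Regional Income Tax: taxable = £3,220.00
  £76.68 + 16.25% × (£3,220.00 − £1,200.00) = £76.68 + 16.25% × £2,020.00 = £404.93
Social Insurance: 2% × £3,220.00 = £64.40
Total: £404.93 + £64.40 = £469.33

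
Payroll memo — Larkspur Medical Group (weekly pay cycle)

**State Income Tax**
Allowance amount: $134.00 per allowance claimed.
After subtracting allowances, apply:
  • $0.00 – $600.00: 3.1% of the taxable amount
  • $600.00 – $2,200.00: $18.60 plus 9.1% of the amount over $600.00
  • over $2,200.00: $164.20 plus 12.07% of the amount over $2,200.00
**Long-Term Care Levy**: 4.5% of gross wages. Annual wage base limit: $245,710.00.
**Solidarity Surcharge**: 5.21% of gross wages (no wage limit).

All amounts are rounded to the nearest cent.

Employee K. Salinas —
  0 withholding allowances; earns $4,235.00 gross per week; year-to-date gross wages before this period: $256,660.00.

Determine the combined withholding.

State Income Tax: taxable = $4,235.00
  $164.20 + 12.07% × ($4,235.00 − $2,200.00) = $164.20 + 12.07% × $2,035.00 = $409.82
Long-Term Care Levy: YTD $256,660.00 ≥ cap $245,710.00 → $0.00
Solidarity Surcharge: 5.21% × $4,235.00 = $220.64
Total: $409.82 + $0.00 + $220.64 = $630.46

$630.46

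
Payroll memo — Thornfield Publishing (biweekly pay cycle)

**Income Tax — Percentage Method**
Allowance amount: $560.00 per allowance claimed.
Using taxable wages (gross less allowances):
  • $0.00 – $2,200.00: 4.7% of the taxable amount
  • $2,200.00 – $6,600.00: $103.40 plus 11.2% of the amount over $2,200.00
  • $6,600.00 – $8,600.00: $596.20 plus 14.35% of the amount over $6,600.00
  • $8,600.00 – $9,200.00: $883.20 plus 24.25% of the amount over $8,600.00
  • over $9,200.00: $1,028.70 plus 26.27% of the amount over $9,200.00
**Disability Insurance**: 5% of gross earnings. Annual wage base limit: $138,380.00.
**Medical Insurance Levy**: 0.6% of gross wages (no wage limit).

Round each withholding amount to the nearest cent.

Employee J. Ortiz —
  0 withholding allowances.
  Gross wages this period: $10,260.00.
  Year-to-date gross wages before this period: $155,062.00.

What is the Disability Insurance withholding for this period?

$0.00

Disability Insurance: YTD $155,062.00 ≥ cap $138,380.00 → $0.00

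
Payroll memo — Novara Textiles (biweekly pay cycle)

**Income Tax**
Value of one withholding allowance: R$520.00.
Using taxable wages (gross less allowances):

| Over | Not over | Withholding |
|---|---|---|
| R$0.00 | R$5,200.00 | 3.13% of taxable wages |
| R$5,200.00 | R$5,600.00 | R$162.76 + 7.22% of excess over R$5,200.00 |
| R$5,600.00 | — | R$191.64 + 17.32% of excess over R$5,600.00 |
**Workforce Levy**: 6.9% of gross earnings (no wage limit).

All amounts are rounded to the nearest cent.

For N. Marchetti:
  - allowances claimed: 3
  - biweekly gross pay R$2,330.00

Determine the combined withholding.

Income Tax: taxable = R$2,330.00 − 3×R$520.00 = R$770.00
  3.13% × R$770.00 = R$24.10
Workforce Levy: 6.9% × R$2,330.00 = R$160.77
Total: R$24.10 + R$160.77 = R$184.87

R$184.87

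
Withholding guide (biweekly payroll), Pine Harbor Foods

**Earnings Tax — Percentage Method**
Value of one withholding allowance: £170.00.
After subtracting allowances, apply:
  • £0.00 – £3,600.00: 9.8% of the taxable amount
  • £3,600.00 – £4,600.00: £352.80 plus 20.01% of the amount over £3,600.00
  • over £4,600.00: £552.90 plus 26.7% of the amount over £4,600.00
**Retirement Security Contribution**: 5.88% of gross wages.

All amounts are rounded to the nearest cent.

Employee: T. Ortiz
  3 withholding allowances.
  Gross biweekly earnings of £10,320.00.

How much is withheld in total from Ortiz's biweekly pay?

Earnings Tax: taxable = £10,320.00 − 3×£170.00 = £9,810.00
  £552.90 + 26.7% × (£9,810.00 − £4,600.00) = £552.90 + 26.7% × £5,210.00 = £1,943.97
Retirement Security Contribution: 5.88% × £10,320.00 = £606.82
Total: £1,943.97 + £606.82 = £2,550.79

£2,550.79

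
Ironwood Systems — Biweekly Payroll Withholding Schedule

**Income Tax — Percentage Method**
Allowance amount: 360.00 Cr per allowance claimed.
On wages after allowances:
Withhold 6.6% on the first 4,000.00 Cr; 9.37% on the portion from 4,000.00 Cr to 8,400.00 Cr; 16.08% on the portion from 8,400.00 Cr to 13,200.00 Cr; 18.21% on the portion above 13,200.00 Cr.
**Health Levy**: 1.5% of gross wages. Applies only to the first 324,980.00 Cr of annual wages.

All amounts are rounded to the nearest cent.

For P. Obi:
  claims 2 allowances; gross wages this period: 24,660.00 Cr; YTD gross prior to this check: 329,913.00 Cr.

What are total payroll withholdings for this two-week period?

3,403.87 Cr

Income Tax: taxable = 24,660.00 Cr − 2×360.00 Cr = 23,940.00 Cr
  1,448.12 Cr + 18.21% × (23,940.00 Cr − 13,200.00 Cr) = 1,448.12 Cr + 18.21% × 10,740.00 Cr = 3,403.87 Cr
Health Levy: YTD 329,913.00 Cr ≥ cap 324,980.00 Cr → 0.00 Cr
Total: 3,403.87 Cr + 0.00 Cr = 3,403.87 Cr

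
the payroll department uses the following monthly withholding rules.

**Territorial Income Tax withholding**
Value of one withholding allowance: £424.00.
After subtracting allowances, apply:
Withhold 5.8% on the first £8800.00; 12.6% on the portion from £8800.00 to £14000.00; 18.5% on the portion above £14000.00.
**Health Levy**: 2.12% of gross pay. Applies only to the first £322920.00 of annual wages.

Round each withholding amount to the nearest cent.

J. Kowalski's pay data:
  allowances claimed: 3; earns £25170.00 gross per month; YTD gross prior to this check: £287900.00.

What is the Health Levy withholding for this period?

Health Levy: 2.12% × £25170.00 = £533.60

£533.60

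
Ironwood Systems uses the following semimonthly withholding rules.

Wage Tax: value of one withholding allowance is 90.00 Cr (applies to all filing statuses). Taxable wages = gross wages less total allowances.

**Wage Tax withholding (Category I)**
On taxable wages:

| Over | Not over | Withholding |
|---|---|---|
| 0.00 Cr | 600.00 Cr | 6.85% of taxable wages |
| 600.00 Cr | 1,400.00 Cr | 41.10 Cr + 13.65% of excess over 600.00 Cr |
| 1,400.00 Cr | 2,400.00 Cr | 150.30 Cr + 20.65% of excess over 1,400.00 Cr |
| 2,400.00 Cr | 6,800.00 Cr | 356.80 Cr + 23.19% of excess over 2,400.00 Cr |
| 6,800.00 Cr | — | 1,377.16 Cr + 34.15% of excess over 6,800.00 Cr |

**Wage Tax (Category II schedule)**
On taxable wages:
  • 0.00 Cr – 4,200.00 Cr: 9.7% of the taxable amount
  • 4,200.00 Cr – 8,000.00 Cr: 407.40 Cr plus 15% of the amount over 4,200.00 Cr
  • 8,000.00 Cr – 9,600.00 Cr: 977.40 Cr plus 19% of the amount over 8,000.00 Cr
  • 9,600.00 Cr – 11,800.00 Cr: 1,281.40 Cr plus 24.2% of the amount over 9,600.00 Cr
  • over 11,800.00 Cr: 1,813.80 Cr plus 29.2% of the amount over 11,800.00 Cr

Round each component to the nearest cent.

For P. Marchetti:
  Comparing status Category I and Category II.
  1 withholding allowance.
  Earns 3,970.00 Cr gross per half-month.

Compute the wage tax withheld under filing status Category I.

700.01 Cr

Wage Tax (Category I): taxable = 3,970.00 Cr − 1×90.00 Cr = 3,880.00 Cr
  356.80 Cr + 23.19% × (3,880.00 Cr − 2,400.00 Cr) = 356.80 Cr + 23.19% × 1,480.00 Cr = 700.01 Cr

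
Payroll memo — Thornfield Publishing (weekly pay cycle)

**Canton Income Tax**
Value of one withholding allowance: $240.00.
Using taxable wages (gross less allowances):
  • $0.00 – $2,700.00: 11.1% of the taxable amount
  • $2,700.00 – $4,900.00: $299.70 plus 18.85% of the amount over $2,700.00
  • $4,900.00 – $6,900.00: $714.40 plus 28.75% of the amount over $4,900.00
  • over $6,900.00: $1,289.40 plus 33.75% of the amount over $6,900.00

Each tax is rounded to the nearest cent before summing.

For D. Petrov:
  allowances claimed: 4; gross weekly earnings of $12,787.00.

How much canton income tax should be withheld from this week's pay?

$2,952.26

Canton Income Tax: taxable = $12,787.00 − 4×$240.00 = $11,827.00
  $1,289.40 + 33.75% × ($11,827.00 − $6,900.00) = $1,289.40 + 33.75% × $4,927.00 = $2,952.26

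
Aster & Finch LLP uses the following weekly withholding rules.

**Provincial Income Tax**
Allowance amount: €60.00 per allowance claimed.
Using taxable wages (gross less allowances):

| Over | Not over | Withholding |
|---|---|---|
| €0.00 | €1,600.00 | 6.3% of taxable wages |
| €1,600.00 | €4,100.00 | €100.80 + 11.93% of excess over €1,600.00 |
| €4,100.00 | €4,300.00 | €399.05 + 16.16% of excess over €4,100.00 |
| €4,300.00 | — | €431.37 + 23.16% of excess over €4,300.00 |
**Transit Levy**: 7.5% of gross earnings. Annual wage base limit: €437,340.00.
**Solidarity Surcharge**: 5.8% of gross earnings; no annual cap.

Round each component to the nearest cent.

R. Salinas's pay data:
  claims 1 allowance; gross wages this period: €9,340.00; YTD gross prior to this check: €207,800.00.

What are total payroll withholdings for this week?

Provincial Income Tax: taxable = €9,340.00 − 1×€60.00 = €9,280.00
  €431.37 + 23.16% × (€9,280.00 − €4,300.00) = €431.37 + 23.16% × €4,980.00 = €1,584.74
Transit Levy: 7.5% × €9,340.00 = €700.50
Solidarity Surcharge: 5.8% × €9,340.00 = €541.72
Total: €1,584.74 + €700.50 + €541.72 = €2,826.96

€2,826.96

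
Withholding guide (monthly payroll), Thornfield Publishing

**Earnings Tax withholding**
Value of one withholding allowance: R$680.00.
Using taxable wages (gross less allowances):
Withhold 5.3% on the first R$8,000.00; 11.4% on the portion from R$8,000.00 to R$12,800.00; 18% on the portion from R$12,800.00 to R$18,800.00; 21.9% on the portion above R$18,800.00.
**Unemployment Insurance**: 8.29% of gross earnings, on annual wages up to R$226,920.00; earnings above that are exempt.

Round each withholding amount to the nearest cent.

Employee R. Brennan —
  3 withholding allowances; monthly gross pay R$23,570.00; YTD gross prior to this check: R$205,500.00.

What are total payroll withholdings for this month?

Earnings Tax: taxable = R$23,570.00 − 3×R$680.00 = R$21,530.00
  R$2,051.20 + 21.9% × (R$21,530.00 − R$18,800.00) = R$2,051.20 + 21.9% × R$2,730.00 = R$2,649.07
Unemployment Insurance: cap R$226,920.00 − YTD R$205,500.00 = R$21,420.00 subject; 8.29% × R$21,420.00 = R$1,775.72
Total: R$2,649.07 + R$1,775.72 = R$4,424.79

R$4,424.79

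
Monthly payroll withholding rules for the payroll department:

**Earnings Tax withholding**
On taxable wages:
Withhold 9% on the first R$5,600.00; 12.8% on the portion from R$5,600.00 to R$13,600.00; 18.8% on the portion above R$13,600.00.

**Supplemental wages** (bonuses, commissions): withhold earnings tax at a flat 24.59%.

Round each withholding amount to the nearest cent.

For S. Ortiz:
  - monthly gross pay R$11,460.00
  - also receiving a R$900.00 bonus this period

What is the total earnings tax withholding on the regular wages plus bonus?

R$1,475.39

Earnings Tax: taxable = R$11,460.00
  R$504.00 + 12.8% × (R$11,460.00 − R$5,600.00) = R$504.00 + 12.8% × R$5,860.00 = R$1,254.08
Supplemental (24.59% flat on bonus): 24.59% × R$900.00 = R$221.31
Total earnings tax: R$1,254.08 + R$221.31 = R$1,475.39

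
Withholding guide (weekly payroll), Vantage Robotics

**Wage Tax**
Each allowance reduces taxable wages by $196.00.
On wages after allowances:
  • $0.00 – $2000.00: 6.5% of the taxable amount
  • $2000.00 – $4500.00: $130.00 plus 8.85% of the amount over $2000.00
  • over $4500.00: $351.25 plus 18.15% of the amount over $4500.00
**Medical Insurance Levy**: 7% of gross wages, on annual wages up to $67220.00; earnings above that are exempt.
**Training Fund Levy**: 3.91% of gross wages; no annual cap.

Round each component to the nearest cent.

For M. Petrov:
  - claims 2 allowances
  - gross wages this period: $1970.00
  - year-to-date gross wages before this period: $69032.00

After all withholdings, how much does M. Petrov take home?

Wage Tax: taxable = $1970.00 − 2×$196.00 = $1578.00
  6.5% × $1578.00 = $102.57
Medical Insurance Levy: YTD $69032.00 ≥ cap $67220.00 → $0.00
Training Fund Levy: 3.91% × $1970.00 = $77.03
Total withheld: $102.57 + $0.00 + $77.03 = $179.60
Net pay: $1970.00 − $179.60 = $1790.40

$1790.40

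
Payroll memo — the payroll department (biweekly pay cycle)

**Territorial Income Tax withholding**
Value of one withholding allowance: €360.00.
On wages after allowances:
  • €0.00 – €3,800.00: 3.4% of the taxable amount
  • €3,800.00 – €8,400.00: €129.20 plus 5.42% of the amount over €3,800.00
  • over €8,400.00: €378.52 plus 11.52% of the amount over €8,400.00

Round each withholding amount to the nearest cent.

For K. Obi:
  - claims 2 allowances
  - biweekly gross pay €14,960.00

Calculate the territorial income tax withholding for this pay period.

Territorial Income Tax: taxable = €14,960.00 − 2×€360.00 = €14,240.00
  €378.52 + 11.52% × (€14,240.00 − €8,400.00) = €378.52 + 11.52% × €5,840.00 = €1,051.29

€1,051.29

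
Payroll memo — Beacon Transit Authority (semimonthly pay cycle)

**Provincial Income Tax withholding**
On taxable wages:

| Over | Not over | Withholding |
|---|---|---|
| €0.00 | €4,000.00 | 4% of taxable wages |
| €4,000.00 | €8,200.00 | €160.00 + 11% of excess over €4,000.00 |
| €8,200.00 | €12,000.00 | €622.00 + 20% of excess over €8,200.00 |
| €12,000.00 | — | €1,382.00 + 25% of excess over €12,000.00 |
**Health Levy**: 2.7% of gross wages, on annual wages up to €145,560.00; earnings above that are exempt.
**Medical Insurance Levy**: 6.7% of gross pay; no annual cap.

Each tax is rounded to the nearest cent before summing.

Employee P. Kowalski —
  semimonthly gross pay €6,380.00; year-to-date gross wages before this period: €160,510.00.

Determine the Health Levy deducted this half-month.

Health Levy: YTD €160,510.00 ≥ cap €145,560.00 → €0.00

€0.00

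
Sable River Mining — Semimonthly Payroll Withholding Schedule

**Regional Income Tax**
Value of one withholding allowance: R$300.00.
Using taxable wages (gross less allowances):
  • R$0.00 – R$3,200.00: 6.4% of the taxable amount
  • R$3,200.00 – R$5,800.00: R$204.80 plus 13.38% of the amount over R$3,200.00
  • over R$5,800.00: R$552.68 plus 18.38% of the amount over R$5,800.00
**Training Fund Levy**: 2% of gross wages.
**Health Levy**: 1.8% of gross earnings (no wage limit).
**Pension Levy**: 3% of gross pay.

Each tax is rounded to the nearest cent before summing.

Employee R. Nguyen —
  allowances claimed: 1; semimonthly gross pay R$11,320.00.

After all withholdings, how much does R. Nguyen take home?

Regional Income Tax: taxable = R$11,320.00 − 1×R$300.00 = R$11,020.00
  R$552.68 + 18.38% × (R$11,020.00 − R$5,800.00) = R$552.68 + 18.38% × R$5,220.00 = R$1,512.12
Training Fund Levy: 2% × R$11,320.00 = R$226.40
Health Levy: 1.8% × R$11,320.00 = R$203.76
Pension Levy: 3% × R$11,320.00 = R$339.60
Total withheld: R$1,512.12 + R$226.40 + R$203.76 + R$339.60 = R$2,281.88
Net pay: R$11,320.00 − R$2,281.88 = R$9,038.12

R$9,038.12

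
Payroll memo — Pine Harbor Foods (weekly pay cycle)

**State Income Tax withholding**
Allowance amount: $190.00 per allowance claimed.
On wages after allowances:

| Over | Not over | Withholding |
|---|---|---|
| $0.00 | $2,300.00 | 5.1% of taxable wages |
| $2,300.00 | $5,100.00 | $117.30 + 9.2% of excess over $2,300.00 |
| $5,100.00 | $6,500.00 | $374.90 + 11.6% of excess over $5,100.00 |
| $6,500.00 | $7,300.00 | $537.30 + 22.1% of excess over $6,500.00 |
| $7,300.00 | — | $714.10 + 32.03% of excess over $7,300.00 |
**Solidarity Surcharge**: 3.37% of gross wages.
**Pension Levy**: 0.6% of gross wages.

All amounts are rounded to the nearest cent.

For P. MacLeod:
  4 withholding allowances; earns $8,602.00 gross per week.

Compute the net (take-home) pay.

$7,372.80

State Income Tax: taxable = $8,602.00 − 4×$190.00 = $7,842.00
  $714.10 + 32.03% × ($7,842.00 − $7,300.00) = $714.10 + 32.03% × $542.00 = $887.70
Solidarity Surcharge: 3.37% × $8,602.00 = $289.89
Pension Levy: 0.6% × $8,602.00 = $51.61
Total withheld: $887.70 + $289.89 + $51.61 = $1,229.20
Net pay: $8,602.00 − $1,229.20 = $7,372.80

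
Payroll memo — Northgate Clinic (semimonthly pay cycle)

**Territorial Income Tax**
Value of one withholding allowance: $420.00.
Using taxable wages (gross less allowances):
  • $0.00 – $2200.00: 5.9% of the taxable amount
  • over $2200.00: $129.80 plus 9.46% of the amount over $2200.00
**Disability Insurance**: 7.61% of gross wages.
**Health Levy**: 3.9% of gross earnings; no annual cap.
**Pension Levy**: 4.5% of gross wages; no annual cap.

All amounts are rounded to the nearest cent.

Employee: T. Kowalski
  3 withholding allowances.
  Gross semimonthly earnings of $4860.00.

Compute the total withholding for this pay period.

Territorial Income Tax: taxable = $4860.00 − 3×$420.00 = $3600.00
  $129.80 + 9.46% × ($3600.00 − $2200.00) = $129.80 + 9.46% × $1400.00 = $262.24
Disability Insurance: 7.61% × $4860.00 = $369.85
Health Levy: 3.9% × $4860.00 = $189.54
Pension Levy: 4.5% × $4860.00 = $218.70
Total: $262.24 + $369.85 + $189.54 + $218.70 = $1040.33

$1040.33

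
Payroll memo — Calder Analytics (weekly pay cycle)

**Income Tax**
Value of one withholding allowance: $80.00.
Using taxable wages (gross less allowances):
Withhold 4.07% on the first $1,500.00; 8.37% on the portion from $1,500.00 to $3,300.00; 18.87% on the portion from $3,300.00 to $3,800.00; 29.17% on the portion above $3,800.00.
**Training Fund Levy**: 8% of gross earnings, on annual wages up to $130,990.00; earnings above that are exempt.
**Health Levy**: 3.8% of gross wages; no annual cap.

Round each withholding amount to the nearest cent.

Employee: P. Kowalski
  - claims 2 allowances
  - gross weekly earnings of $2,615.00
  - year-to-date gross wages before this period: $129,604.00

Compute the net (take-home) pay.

$2,263.77

Income Tax: taxable = $2,615.00 − 2×$80.00 = $2,455.00
  $61.05 + 8.37% × ($2,455.00 − $1,500.00) = $61.05 + 8.37% × $955.00 = $140.98
Training Fund Levy: cap $130,990.00 − YTD $129,604.00 = $1,386.00 subject; 8% × $1,386.00 = $110.88
Health Levy: 3.8% × $2,615.00 = $99.37
Total withheld: $140.98 + $110.88 + $99.37 = $351.23
Net pay: $2,615.00 − $351.23 = $2,263.77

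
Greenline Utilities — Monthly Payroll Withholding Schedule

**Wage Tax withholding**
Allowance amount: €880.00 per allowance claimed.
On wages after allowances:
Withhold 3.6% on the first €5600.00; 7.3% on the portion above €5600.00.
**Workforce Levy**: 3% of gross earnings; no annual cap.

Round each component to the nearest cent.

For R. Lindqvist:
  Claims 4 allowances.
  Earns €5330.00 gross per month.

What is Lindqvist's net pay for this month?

Wage Tax: taxable = €5330.00 − 4×€880.00 = €1810.00
  3.6% × €1810.00 = €65.16
Workforce Levy: 3% × €5330.00 = €159.90
Total withheld: €65.16 + €159.90 = €225.06
Net pay: €5330.00 − €225.06 = €5104.94

€5104.94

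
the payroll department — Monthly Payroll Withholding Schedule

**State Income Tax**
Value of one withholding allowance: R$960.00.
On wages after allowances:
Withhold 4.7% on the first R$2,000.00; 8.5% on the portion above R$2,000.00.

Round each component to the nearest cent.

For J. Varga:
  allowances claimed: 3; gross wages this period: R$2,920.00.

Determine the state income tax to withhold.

State Income Tax: taxable = R$2,920.00 − 3×R$960.00 = R$40.00
  4.7% × R$40.00 = R$1.88

R$1.88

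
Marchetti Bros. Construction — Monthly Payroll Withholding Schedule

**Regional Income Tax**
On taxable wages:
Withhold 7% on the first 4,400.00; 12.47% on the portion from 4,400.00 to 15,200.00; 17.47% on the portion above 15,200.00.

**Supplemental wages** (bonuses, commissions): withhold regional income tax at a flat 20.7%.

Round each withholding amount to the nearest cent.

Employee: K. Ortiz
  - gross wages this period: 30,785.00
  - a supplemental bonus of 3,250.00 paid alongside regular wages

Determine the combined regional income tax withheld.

Regional Income Tax: taxable = 30,785.00
  1,654.76 + 17.47% × (30,785.00 − 15,200.00) = 1,654.76 + 17.47% × 15,585.00 = 4,377.46
Supplemental (20.7% flat on bonus): 20.7% × 3,250.00 = 672.75
Total regional income tax: 4,377.46 + 672.75 = 5,050.21

5,050.21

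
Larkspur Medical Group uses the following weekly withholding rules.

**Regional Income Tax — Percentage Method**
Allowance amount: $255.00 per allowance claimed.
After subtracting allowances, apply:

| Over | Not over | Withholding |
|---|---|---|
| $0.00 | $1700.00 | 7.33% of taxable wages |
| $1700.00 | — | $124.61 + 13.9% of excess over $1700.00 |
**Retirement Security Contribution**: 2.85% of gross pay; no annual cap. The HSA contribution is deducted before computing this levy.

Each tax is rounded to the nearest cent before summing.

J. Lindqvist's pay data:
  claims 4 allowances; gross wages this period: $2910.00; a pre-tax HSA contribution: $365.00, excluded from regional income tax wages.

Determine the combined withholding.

Regional Income Tax: taxable = $2910.00 − $365.00 − 4×$255.00 = $1525.00
  7.33% × $1525.00 = $111.78
Retirement Security Contribution: 2.85% × $2545.00 = $72.53
Total: $111.78 + $72.53 = $184.31

$184.31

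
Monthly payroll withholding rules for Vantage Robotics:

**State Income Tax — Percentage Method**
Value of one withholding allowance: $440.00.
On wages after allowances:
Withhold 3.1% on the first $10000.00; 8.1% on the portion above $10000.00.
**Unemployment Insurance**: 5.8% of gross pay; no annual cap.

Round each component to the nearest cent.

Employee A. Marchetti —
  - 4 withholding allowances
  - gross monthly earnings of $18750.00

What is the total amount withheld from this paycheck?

State Income Tax: taxable = $18750.00 − 4×$440.00 = $16990.00
  $310.00 + 8.1% × ($16990.00 − $10000.00) = $310.00 + 8.1% × $6990.00 = $876.19
Unemployment Insurance: 5.8% × $18750.00 = $1087.50
Total: $876.19 + $1087.50 = $1963.69

$1963.69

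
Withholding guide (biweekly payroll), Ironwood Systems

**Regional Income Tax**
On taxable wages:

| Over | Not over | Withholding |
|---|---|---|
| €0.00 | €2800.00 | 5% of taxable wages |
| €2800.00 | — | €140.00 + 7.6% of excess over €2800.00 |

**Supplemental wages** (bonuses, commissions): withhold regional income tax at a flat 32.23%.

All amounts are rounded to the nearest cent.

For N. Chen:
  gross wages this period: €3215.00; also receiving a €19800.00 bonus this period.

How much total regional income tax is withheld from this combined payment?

€6553.08

Regional Income Tax: taxable = €3215.00
  €140.00 + 7.6% × (€3215.00 − €2800.00) = €140.00 + 7.6% × €415.00 = €171.54
Supplemental (32.23% flat on bonus): 32.23% × €19800.00 = €6381.54
Total regional income tax: €171.54 + €6381.54 = €6553.08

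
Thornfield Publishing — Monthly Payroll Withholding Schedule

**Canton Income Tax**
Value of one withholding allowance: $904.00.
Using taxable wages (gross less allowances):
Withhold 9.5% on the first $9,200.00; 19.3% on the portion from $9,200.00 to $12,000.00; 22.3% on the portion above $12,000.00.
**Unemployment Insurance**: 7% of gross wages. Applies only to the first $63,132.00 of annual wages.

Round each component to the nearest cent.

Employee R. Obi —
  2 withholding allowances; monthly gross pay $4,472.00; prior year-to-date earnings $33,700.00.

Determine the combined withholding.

$566.12

Canton Income Tax: taxable = $4,472.00 − 2×$904.00 = $2,664.00
  9.5% × $2,664.00 = $253.08
Unemployment Insurance: 7% × $4,472.00 = $313.04
Total: $253.08 + $313.04 = $566.12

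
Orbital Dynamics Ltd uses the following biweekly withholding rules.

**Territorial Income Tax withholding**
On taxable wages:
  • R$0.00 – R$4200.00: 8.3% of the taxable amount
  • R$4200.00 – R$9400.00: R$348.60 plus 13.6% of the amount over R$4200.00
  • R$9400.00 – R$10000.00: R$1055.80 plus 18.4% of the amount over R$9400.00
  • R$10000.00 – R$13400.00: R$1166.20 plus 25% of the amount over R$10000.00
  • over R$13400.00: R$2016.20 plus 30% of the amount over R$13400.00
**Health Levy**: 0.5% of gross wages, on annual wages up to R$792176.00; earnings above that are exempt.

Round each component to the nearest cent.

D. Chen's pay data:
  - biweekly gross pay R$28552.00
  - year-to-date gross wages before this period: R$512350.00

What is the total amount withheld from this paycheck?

R$6704.56

Territorial Income Tax: taxable = R$28552.00
  R$2016.20 + 30% × (R$28552.00 − R$13400.00) = R$2016.20 + 30% × R$15152.00 = R$6561.80
Health Levy: 0.5% × R$28552.00 = R$142.76
Total: R$6561.80 + R$142.76 = R$6704.56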